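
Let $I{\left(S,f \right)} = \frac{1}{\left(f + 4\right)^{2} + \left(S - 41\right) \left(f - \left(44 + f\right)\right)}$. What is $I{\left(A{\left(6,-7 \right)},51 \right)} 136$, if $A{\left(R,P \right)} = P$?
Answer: $\frac{136}{5137} \approx 0.026475$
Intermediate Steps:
$I{\left(S,f \right)} = \frac{1}{1804 + \left(4 + f\right)^{2} - 44 S}$ ($I{\left(S,f \right)} = \frac{1}{\left(4 + f\right)^{2} + \left(-41 + S\right) \left(-44\right)} = \frac{1}{\left(4 + f\right)^{2} - \left(-1804 + 44 S\right)} = \frac{1}{1804 + \left(4 + f\right)^{2} - 44 S}$)
$I{\left(A{\left(6,-7 \right)},51 \right)} 136 = \frac{1}{1804 + \left(4 + 51\right)^{2} - -308} \cdot 136 = \frac{1}{1804 + 55^{2} + 308} \cdot 136 = \frac{1}{1804 + 3025 + 308} \cdot 136 = \frac{1}{5137} \cdot 136 = \frac{136}{5137}$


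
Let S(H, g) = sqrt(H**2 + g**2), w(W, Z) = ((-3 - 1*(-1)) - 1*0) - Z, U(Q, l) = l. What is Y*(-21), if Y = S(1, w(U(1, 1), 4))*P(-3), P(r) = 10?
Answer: -210*sqrt(37) ≈ -1277.4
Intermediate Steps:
w(W, Z) = -2 - Z (w(W, Z) = ((-3 + 1) + 0) - Z = (-2 + 0) - Z = -2 - Z)
Y = 10*sqrt(37) (Y = sqrt(1**2 + (-2 - 1*4)**2)*10 = sqrt(1 + (-2 - 4)**2)*10 = sqrt(1 + (-6)**2)*10 = sqrt(1 + 36)*10 = sqrt(37)*10 = 10*sqrt(37) ≈ 60.828)
Y*(-21) = (10*sqrt(37))*(-21) = -210*sqrt(37)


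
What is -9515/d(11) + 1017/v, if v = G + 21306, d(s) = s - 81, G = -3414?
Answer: 270339/1988 ≈ 135.99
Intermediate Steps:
d(s) = -81 + s
v = 17892 (v = -3414 + 21306 = 17892)
-9515/d(11) + 1017/v = -9515/(-81 + 11) + 1017/17892 = -9515/(-70) + 1017*(1/17892) = -9515*(-1/70) + 113/1988 = 1903/14 + 113/1988 = 270339/1988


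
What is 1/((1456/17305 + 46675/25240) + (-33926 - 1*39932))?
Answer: -87355640/6451743967057 ≈ -1.3540e-5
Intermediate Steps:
1/((1456/17305 + 46675/25240) + (-33926 - 1*39932)) = 1/((1456*(1/17305) + 46675*(1/25240)) + (-33926 - 39932)) = 1/((1456/17305 + 9335/5048) - 73858) = 1/(168892063/87355640 - 73858) = 1/(-6451743967057/87355640) = -87355640/6451743967057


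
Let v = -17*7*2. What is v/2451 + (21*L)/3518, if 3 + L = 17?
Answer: -58345/4311309 ≈ -0.013533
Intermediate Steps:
L = 14 (L = -3 + 17 = 14)
v = -238 (v = -119*2 = -238)
v/2451 + (21*L)/3518 = -238/2451 + (21*14)/3518 = -238*1/2451 + 294*(1/3518) = -238/2451 + 147/1759 = -58345/4311309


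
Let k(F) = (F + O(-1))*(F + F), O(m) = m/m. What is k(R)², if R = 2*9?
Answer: 467856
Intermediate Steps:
R = 18
O(m) = 1
k(F) = 2*F*(1 + F) (k(F) = (F + 1)*(F + F) = (1 + F)*(2*F) = 2*F*(1 + F))
k(R)² = (2*18*(1 + 18))² = (2*18*19)² = 684² = 467856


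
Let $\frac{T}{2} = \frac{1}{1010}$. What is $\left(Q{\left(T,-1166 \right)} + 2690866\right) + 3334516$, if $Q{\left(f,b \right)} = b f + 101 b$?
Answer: $\frac{2983344914}{505} \approx 5.9076 \cdot 10^{6}$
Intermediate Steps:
$T = \frac{1}{505}$ ($T = \frac{2}{1010} = 2 \cdot \frac{1}{1010} = \frac{1}{505} \approx 0.0019802$)
$Q{\left(f,b \right)} = 101 b + b f$
$\left(Q{\left(T,-1166 \right)} + 2690866\right) + 3334516 = \left(- 1166 \left(101 + \frac{1}{505}\right) + 2690866\right) + 3334516 = \left(\left(-1166\right) \frac{51006}{505} + 2690866\right) + 3334516 = \left(- \frac{59472996}{505} + 2690866\right) + 3334516 = \frac{1299414334}{505} + 3334516 = \frac{2983344914}{505}$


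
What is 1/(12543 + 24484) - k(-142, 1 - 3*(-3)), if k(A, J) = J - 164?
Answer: 5702159/37027 ≈ 154.00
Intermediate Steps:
k(A, J) = -164 + J
1/(12543 + 24484) - k(-142, 1 - 3*(-3)) = 1/(12543 + 24484) - (-164 + (1 - 3*(-3))) = 1/37027 - (-164 + (1 + 9)) = 1/37027 - (-164 + 10) = 1/37027 - 1*(-154) = 1/37027 + 154 = 5702159/37027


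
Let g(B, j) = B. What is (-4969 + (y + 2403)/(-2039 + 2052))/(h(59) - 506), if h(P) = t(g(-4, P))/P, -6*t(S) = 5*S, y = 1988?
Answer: 5328231/582088 ≈ 9.1537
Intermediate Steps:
t(S) = -5*S/6
h(P) = 10/(3*P) (h(P) = (-⅚*(-4))/P = 10/(3*P))
(-4969 + (y + 2403)/(-2039 + 2052))/(h(59) - 506) = (-4969 + (1988 + 2403)/(-2039 + 2052))/((10/3)/59 - 506) = (-4969 + 4391/13)/((10/3)*(1/59) - 506) = (-4969 + 4391*(1/13))/(10/177 - 506) = (-4969 + 4391/13)/(-89552/177) = -60206/13*(-177/89552) = 5328231/582088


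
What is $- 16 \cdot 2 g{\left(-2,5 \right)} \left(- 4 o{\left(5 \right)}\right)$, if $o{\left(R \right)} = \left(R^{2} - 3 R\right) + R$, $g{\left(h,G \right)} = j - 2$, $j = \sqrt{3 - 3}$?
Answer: $-3840$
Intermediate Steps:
$j = 0$ ($j = \sqrt{0} = 0$)
$g{\left(h,G \right)} = -2$ ($g{\left(h,G \right)} = 0 - 2 = -2$)
$o{\left(R \right)} = R^{2} - 2 R$
$- 16 \cdot 2 g{\left(-2,5 \right)} \left(- 4 o{\left(5 \right)}\right) = - 16 \cdot 2 \left(-2\right) \left(- 4 \cdot 5 \left(-2 + 5\right)\right) = \left(-16\right) \left(-4\right) \left(- 4 \cdot 5 \cdot 3\right) = 64 \left(\left(-4\right) 15\right) = 64 \left(-60\right) = -3840$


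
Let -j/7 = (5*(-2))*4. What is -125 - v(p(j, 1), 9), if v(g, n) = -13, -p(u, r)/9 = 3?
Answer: -112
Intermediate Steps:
j = 280 (j = -7*5*(-2)*4 = -(-70)*4 = -7*(-40) = 280)
p(u, r) = -27 (p(u, r) = -9*3 = -27)
-125 - v(p(j, 1), 9) = -125 - 1*(-13) = -125 + 13 = -112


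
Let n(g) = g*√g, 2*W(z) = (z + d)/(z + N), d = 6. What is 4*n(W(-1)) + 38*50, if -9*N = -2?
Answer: 1900 - 135*I*√70/49 ≈ 1900.0 - 23.051*I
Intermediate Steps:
N = 2/9 (N = -⅑*(-2) = 2/9 ≈ 0.22222)
W(z) = (6 + z)/(2*(2/9 + z)) (W(z) = ((z + 6)/(z + 2/9))/2 = ((6 + z)/(2/9 + z))/2 = (6 + z)/(2*(2/9 + z)))
n(g) = g^(3/2)
4*n(W(-1)) + 38*50 = 4*(9*(6 - 1)/(2*(2 + 9*(-1))))^(3/2) + 38*50 = 4*((9/2)*5/(2 - 9))^(3/2) + 1900 = 4*((9/2)*5/(-7))^(3/2) + 1900 = 4*((9/2)*(-⅐)*5)^(3/2) + 1900 = 4*(-45/14)^(3/2) + 1900 = 4*(-135*I*√70/196) + 1900 = -135*I*√70/49 + 1900 = 1900 - 135*I*√70/49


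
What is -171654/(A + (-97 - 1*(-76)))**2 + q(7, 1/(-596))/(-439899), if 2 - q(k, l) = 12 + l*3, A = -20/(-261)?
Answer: -3065731753163904139/7818862710565884 ≈ -392.09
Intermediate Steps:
A = 20/261 (A = -20*(-1/261) = 20/261 ≈ 0.076628)
q(k, l) = -10 - 3*l (q(k, l) = 2 - (12 + l*3) = 2 - (12 + 3*l) = 2 + (-12 - 3*l) = -10 - 3*l)
-171654/(A + (-97 - 1*(-76)))**2 + q(7, 1/(-596))/(-439899) = -171654/(20/261 + (-97 - 1*(-76)))**2 + (-10 - 3/(-596))/(-439899) = -171654/(20/261 + (-97 + 76))**2 + (-10 - 3*(-1/596))*(-1/439899) = -171654/(20/261 - 21)**2 + (-10 + 3/596)*(-1/439899) = -171654/((-5461/261)**2) - 5957/596*(-1/439899) = -171654/29822521/68121 + 5957/262179804 = -171654*68121/29822521 + 5957/262179804 = -11693242134/29822521 + 5957/262179804 = -3065731753163904139/7818862710565884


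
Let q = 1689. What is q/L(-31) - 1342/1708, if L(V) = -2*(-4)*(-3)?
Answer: -3985/56 ≈ -71.161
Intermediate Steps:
L(V) = -24 (L(V) = 8*(-3) = -24)
q/L(-31) - 1342/1708 = 1689/(-24) - 1342/1708 = 1689*(-1/24) - 1342*1/1708 = -563/8 - 11/14 = -3985/56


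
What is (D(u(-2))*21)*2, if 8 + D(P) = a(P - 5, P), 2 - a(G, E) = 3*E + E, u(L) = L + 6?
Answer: -924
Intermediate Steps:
u(L) = 6 + L
a(G, E) = 2 - 4*E (a(G, E) = 2 - (3*E + E) = 2 - 4*E)
D(P) = -6 - 4*P (D(P) = -8 + (2 - 4*P) = -6 - 4*P)
(D(u(-2))*21)*2 = ((-6 - 4*(6 - 2))*21)*2 = ((-6 - 4*4)*21)*2 = ((-6 - 16)*21)*2 = -22*21*2 = -462*2 = -924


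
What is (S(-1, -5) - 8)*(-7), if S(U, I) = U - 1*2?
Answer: 77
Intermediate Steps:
S(U, I) = -2 + U (S(U, I) = U - 2 = -2 + U)
(S(-1, -5) - 8)*(-7) = ((-2 - 1) - 8)*(-7) = (-3 - 8)*(-7) = -11*(-7) = 77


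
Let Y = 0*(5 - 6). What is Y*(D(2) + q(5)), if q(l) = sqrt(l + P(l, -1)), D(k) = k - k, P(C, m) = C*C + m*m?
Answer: 0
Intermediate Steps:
P(C, m) = C**2 + m**2
Y = 0 (Y = 0*(-1) = 0)
D(k) = 0
q(l) = sqrt(1 + l + l**2) (q(l) = sqrt(l + (l**2 + (-1)**2)) = sqrt(l + (l**2 + 1)) = sqrt(l + (1 + l**2)) = sqrt(1 + l + l**2))
Y*(D(2) + q(5)) = 0*(0 + sqrt(1 + 5 + 5**2)) = 0*(0 + sqrt(1 + 5 + 25)) = 0*(0 + sqrt(31)) = 0*sqrt(31) = 0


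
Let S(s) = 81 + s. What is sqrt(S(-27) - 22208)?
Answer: I*sqrt(22154) ≈ 148.84*I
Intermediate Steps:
sqrt(S(-27) - 22208) = sqrt((81 - 27) - 22208) = sqrt(54 - 22208) = sqrt(-22154) = I*sqrt(22154)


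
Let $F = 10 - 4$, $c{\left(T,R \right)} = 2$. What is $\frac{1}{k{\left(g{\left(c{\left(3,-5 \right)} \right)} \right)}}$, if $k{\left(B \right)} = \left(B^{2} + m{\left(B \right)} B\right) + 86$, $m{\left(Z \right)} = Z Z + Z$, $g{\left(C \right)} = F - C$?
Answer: $\frac{1}{182} \approx 0.0054945$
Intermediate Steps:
$F = 6$ ($F = 10 - 4 = 6$)
$g{\left(C \right)} = 6 - C$
$m{\left(Z \right)} = Z + Z^{2}$ ($m{\left(Z \right)} = Z^{2} + Z = Z + Z^{2}$)
$k{\left(B \right)} = 86 + B^{2} + B^{2} \left(1 + B\right)$ ($k{\left(B \right)} = \left(B^{2} + B \left(1 + B\right) B\right) + 86 = \left(B^{2} + B^{2} \left(1 + B\right)\right) + 86 = 86 + B^{2} + B^{2} \left(1 + B\right)$)
$\frac{1}{k{\left(g{\left(c{\left(3,-5 \right)} \right)} \right)}} = \frac{1}{86 + \left(6 - 2\right)^{3} + 2 \left(6 - 2\right)^{2}} = \frac{1}{86 + 4^{3} + 2 \cdot 4^{2}} = \frac{1}{86 + 64 + 2 \cdot 16} = \frac{1}{86 + 64 + 32} = \frac{1}{182}$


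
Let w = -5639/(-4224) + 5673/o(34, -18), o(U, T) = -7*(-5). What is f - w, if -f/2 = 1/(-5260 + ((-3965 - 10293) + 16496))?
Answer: -36505788947/223386240 ≈ -163.42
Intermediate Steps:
o(U, T) = 35
f = 1/1511 (f = -2/(-5260 + ((-3965 - 10293) + 16496)) = -2/(-5260 + (-14258 + 16496)) = -2/(-5260 + 2238) = -2/(-3022) = -2*(-1/3022) = 1/1511 ≈ 0.00066181)
w = 24160117/147840 (w = -5639/(-4224) + 5673/35 = -5639*(-1/4224) + 5673*(1/35) = 5639/4224 + 5673/35 = 24160117/147840 ≈ 163.42)
f - w = 1/1511 - 1*24160117/147840 = 1/1511 - 24160117/147840 = -36505788947/223386240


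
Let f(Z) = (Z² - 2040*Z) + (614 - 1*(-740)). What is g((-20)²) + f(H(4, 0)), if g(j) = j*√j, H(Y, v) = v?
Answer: 9354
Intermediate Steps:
f(Z) = 1354 + Z² - 2040*Z (f(Z) = (Z² - 2040*Z) + (614 + 740) = (Z² - 2040*Z) + 1354 = 1354 + Z² - 2040*Z)
g(j) = j^(3/2)
g((-20)²) + f(H(4, 0)) = ((-20)²)^(3/2) + (1354 + 0² - 2040*0) = 400^(3/2) + (1354 + 0 + 0) = 8000 + 1354 = 9354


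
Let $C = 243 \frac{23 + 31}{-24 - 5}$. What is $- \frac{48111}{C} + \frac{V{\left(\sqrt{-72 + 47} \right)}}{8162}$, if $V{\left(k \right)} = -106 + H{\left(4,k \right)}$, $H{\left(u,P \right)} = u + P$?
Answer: $\frac{1897739839}{17850294} + \frac{5 i}{8162} \approx 106.31 + 0.0006126 i$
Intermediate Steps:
$H{\left(u,P \right)} = P + u$
$V{\left(k \right)} = -102 + k$ ($V{\left(k \right)} = -106 + \left(k + 4\right) = -106 + \left(4 + k\right) = -102 + k$)
$C = - \frac{13122}{29}$ ($C = 243 \frac{54}{-29} = 243 \cdot 54 \left(- \frac{1}{29}\right) = 243 \left(- \frac{54}{29}\right) = - \frac{13122}{29} \approx -452.48$)
$- \frac{48111}{C} + \frac{V{\left(\sqrt{-72 + 47} \right)}}{8162} = - \frac{48111}{- \frac{13122}{29}} + \frac{-102 + \sqrt{-72 + 47}}{8162} = \left(-48111\right) \left(- \frac{29}{13122}\right) + \left(-102 + \sqrt{-25}\right) \frac{1}{8162} = \frac{465073}{4374} + \left(-102 + 5 i\right) \frac{1}{8162} = \frac{465073}{4374} - \left(\frac{51}{4081} - \frac{5 i}{8162}\right) = \frac{1897739839}{17850294} + \frac{5 i}{8162}$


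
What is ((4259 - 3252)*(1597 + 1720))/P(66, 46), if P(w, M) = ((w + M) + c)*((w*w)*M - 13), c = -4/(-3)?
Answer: 10020657/68123420 ≈ 0.14710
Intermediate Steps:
c = 4/3 (c = -4*(-⅓) = 4/3 ≈ 1.3333)
P(w, M) = (-13 + M*w²)*(4/3 + M + w) (P(w, M) = ((w + M) + 4/3)*((w*w)*M - 13) = ((M + w) + 4/3)*(w²*M - 13) = (4/3 + M + w)*(M*w² - 13) = (4/3 + M + w)*(-13 + M*w²) = (-13 + M*w²)*(4/3 + M + w))
((4259 - 3252)*(1597 + 1720))/P(66, 46) = ((4259 - 3252)*(1597 + 1720))/(-52/3 - 13*46 - 13*66 + 46*66³ + 46²*66² + (4/3)*46*66²) = (1007*3317)/(-52/3 - 598 - 858 + 46*287496 + 2116*4356 + (4/3)*46*4356) = 3340219/(-52/3 - 598 - 858 + 13224816 + 9217296 + 267168) = 3340219/(68123420/3) = 3340219*(3/68123420) = 10020657/68123420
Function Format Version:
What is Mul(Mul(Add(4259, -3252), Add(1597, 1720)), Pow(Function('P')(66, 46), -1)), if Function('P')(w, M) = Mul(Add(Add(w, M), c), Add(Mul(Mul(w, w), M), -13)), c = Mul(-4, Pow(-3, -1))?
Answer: Rational(10020657, 68123420) ≈ 0.14710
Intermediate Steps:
c = Rational(4, 3) (c = Mul(-4, Rational(-1, 3)) = Rational(4, 3) ≈ 1.3333)
Function('P')(w, M) = Mul(Add(-13, Mul(M, Pow(w, 2))), Add(Rational(4, 3), M, w)) (Function('P')(w, M) = Mul(Add(Add(w, M), Rational(4, 3)), Add(Mul(Mul(w, w), M), -13)) = Mul(Add(Add(M, w), Rational(4, 3)), Add(Mul(Pow(w, 2), M), -13)) = Mul(Add(Rational(4, 3), M, w), Add(Mul(M, Pow(w, 2)), -13)) = Mul(Add(Rational(4, 3), M, w), Add(-13, Mul(M, Pow(w, 2)))) = Mul(Add(-13, Mul(M, Pow(w, 2))), Add(Rational(4, 3), M, w)))
Mul(Mul(Add(4259, -3252), Add(1597, 1720)), Pow(Function('P')(66, 46), -1)) = Mul(Mul(Add(4259, -3252), Add(1597, 1720)), Pow(Add(Rational(-52, 3), Mul(-13, 46), Mul(-13, 66), Mul(46, Pow(66, 3)), Mul(Pow(46, 2), Pow(66, 2)), Mul(Rational(4, 3), 46, Pow(66, 2))), -1)) = Mul(Mul(1007, 3317), Pow(Add(Rational(-52, 3), -598, -858, Mul(46, 287496), Mul(2116, 4356), Mul(Rational(4, 3), 46, 4356)), -1)) = Mul(3340219, Pow(Add(Rational(-52, 3), -598, -858, 13224816, 9217296, 267168), -1)) = Mul(3340219, Pow(Rational(68123420, 3), -1)) = Mul(3340219, Rational(3, 68123420)) = Rational(10020657, 68123420)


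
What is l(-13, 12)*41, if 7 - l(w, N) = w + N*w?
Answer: 7216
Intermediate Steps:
l(w, N) = 7 - w - N*w (l(w, N) = 7 - (w + N*w) = 7 + (-w - N*w) = 7 - w - N*w)
l(-13, 12)*41 = (7 - 1*(-13) - 1*12*(-13))*41 = (7 + 13 + 156)*41 = 176*41 = 7216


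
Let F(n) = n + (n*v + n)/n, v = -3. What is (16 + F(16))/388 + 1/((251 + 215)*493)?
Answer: 861566/11142293 ≈ 0.077324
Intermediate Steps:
F(n) = -2 + n (F(n) = n + (n*(-3) + n)/n = n + (-3*n + n)/n = n + (-2*n)/n = n - 2 = -2 + n)
(16 + F(16))/388 + 1/((251 + 215)*493) = (16 + (-2 + 16))/388 + 1/((251 + 215)*493) = (16 + 14)*(1/388) + (1/493)/466 = 30*(1/388) + (1/466)*(1/493) = 15/194 + 1/229738 = 861566/11142293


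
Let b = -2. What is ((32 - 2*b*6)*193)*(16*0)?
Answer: 0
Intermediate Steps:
((32 - 2*b*6)*193)*(16*0) = ((32 - 2*(-2)*6)*193)*(16*0) = ((32 + 4*6)*193)*0 = ((32 + 24)*193)*0 = (56*193)*0 = 10808*0 = 0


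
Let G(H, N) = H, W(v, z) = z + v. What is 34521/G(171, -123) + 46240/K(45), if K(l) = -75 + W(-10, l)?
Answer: -54385/57 ≈ -954.12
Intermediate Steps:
W(v, z) = v + z
K(l) = -85 + l (K(l) = -75 + (-10 + l) = -85 + l)
34521/G(171, -123) + 46240/K(45) = 34521/171 + 46240/(-85 + 45) = 34521*(1/171) + 46240/(-40) = 11507/57 + 46240*(-1/40) = 11507/57 - 1156 = -54385/57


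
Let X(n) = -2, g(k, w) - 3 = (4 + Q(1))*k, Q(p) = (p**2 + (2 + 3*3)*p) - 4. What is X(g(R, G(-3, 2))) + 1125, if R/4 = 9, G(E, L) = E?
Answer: 1123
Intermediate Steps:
Q(p) = -4 + p**2 + 11*p (Q(p) = (p**2 + (2 + 9)*p) - 4 = (p**2 + 11*p) - 4 = -4 + p**2 + 11*p)
R = 36 (R = 4*9 = 36)
g(k, w) = 3 + 12*k (g(k, w) = 3 + (4 + (-4 + 1**2 + 11*1))*k = 3 + (4 + (-4 + 1 + 11))*k = 3 + (4 + 8)*k = 3 + 12*k)
X(g(R, G(-3, 2))) + 1125 = -2 + 1125 = 1123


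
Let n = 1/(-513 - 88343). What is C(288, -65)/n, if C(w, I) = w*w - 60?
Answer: -7364740704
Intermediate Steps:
C(w, I) = -60 + w**2 (C(w, I) = w**2 - 60 = -60 + w**2)
n = -1/88856 (n = 1/(-88856) = -1/88856 ≈ -1.1254e-5)
C(288, -65)/n = (-60 + 288**2)/(-1/88856) = (-60 + 82944)*(-88856) = 82884*(-88856) = -7364740704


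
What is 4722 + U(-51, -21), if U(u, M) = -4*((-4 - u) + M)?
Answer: 4618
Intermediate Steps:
U(u, M) = 16 - 4*M + 4*u (U(u, M) = -4*(-4 + M - u) = 16 - 4*M + 4*u)
4722 + U(-51, -21) = 4722 + (16 - 4*(-21) + 4*(-51)) = 4722 + (16 + 84 - 204) = 4722 - 104 = 4618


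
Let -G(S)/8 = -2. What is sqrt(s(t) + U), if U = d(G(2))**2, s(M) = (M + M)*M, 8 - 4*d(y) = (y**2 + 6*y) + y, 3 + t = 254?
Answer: sqrt(134102) ≈ 366.20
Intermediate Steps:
t = 251 (t = -3 + 254 = 251)
G(S) = 16 (G(S) = -8*(-2) = 16)
d(y) = 2 - 7*y/4 - y**2/4 (d(y) = 2 - ((y**2 + 6*y) + y)/4 = 2 - (y**2 + 7*y)/4 = 2 + (-7*y/4 - y**2/4) = 2 - 7*y/4 - y**2/4)
s(M) = 2*M**2 (s(M) = (2*M)*M = 2*M**2)
U = 8100 (U = (2 - 7/4*16 - 1/4*16**2)**2 = (2 - 28 - 1/4*256)**2 = (2 - 28 - 64)**2 = (-90)**2 = 8100)
sqrt(s(t) + U) = sqrt(2*251**2 + 8100) = sqrt(2*63001 + 8100) = sqrt(126002 + 8100) = sqrt(134102)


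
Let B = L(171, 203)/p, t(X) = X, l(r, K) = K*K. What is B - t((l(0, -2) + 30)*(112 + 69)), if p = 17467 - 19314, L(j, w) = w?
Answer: -11366641/1847 ≈ -6154.1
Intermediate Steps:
p = -1847
l(r, K) = K²
B = -203/1847 (B = 203/(-1847) = 203*(-1/1847) = -203/1847 ≈ -0.10991)
B - t((l(0, -2) + 30)*(112 + 69)) = -203/1847 - ((-2)² + 30)*(112 + 69) = -203/1847 - (4 + 30)*181 = -203/1847 - 34*181 = -203/1847 - 1*6154 = -203/1847 - 6154 = -11366641/1847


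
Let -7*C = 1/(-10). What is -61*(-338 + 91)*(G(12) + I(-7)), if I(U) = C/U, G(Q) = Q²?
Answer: 1063112453/490 ≈ 2.1696e+6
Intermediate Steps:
C = 1/70 (C = -⅐/(-10) = -⅐*(-⅒) = 1/70 ≈ 0.014286)
I(U) = 1/(70*U)
-61*(-338 + 91)*(G(12) + I(-7)) = -61*(-338 + 91)*(12² + (1/70)/(-7)) = -(-15067)*(144 + (1/70)*(-⅐)) = -(-15067)*(144 - 1/490) = -(-15067)*70559/490 = -61*(-17428073/490) = 1063112453/490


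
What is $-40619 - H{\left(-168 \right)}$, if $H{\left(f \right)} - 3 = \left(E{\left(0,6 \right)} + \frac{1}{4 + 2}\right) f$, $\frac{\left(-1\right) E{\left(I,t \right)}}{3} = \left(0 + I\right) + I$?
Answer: $-40594$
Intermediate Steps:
$E{\left(I,t \right)} = - 6 I$ ($E{\left(I,t \right)} = - 3 \left(\left(0 + I\right) + I\right) = - 3 \left(I + I\right) = - 3 \cdot 2 I = - 6 I$)
$H{\left(f \right)} = 3 + \frac{f}{6}$ ($H{\left(f \right)} = 3 + \left(\left(-6\right) 0 + \frac{1}{4 + 2}\right) f = 3 + \left(0 + \frac{1}{6}\right) f = 3 + \frac{f}{6}$)
$-40619 - H{\left(-168 \right)} = -40619 - \left(3 + \frac{1}{6} \left(-168\right)\right) = -40619 - \left(3 - 28\right) = -40619 - -25 = -40619 + 25 = -40594$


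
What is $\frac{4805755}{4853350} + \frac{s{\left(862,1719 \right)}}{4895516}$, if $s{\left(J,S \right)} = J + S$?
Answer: $\frac{2353917699093}{2375965257860} \approx 0.99072$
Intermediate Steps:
$\frac{4805755}{4853350} + \frac{s{\left(862,1719 \right)}}{4895516} = \frac{4805755}{4853350} + \frac{862 + 1719}{4895516} = 4805755 \cdot \frac{1}{4853350} + 2581 \cdot \frac{1}{4895516} = \frac{961151}{970670} + \frac{2581}{4895516} = \frac{2353917699093}{2375965257860}$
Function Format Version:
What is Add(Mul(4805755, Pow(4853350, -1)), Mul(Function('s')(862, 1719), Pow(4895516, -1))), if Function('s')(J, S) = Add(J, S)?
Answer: Rational(2353917699093, 2375965257860) ≈ 0.99072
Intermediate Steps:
Add(Mul(4805755, Pow(4853350, -1)), Mul(Function('s')(862, 1719), Pow(4895516, -1))) = Add(Mul(4805755, Pow(4853350, -1)), Mul(Add(862, 1719), Pow(4895516, -1))) = Add(Mul(4805755, Rational(1, 4853350)), Mul(2581, Rational(1, 4895516))) = Add(Rational(961151, 970670), Rational(2581, 4895516)) = Rational(2353917699093, 2375965257860)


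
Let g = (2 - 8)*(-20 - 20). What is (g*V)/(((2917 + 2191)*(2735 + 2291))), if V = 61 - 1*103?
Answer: -180/458443 ≈ -0.00039263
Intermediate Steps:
V = -42 (V = 61 - 103 = -42)
g = 240 (g = -6*(-40) = 240)
(g*V)/(((2917 + 2191)*(2735 + 2291))) = (240*(-42))/(((2917 + 2191)*(2735 + 2291))) = -10080/(5108*5026) = -10080/25672808 = -10080*1/25672808 = -180/458443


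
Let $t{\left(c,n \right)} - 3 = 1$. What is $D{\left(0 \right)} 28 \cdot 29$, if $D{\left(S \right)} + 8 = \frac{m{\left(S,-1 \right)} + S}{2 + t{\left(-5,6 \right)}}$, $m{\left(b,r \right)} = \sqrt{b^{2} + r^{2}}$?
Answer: $- \frac{19082}{3} \approx -6360.7$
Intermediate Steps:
$t{\left(c,n \right)} = 4$ ($t{\left(c,n \right)} = 3 + 1 = 4$)
$D{\left(S \right)} = -8 + \frac{S}{6} + \frac{\sqrt{1 + S^{2}}}{6}$ ($D{\left(S \right)} = -8 + \frac{\sqrt{S^{2} + \left(-1\right)^{2}} + S}{2 + 4} = -8 + \frac{\sqrt{S^{2} + 1} + S}{6} = -8 + \left(\sqrt{1 + S^{2}} + S\right) \frac{1}{6} = -8 + \left(S + \sqrt{1 + S^{2}}\right) \frac{1}{6} = -8 + \left(\frac{S}{6} + \frac{\sqrt{1 + S^{2}}}{6}\right) = -8 + \frac{S}{6} + \frac{\sqrt{1 + S^{2}}}{6}$)
$D{\left(0 \right)} 28 \cdot 29 = \left(-8 + \frac{1}{6} \cdot 0 + \frac{\sqrt{1 + 0^{2}}}{6}\right) 28 \cdot 29 = \left(-8 + 0 + \frac{\sqrt{1 + 0}}{6}\right) 28 \cdot 29 = \left(-8 + 0 + \frac{\sqrt{1}}{6}\right) 28 \cdot 29 = \left(-8 + 0 + \frac{1}{6} \cdot 1\right) 28 \cdot 29 = \left(-8 + 0 + \frac{1}{6}\right) 28 \cdot 29 = \left(- \frac{47}{6}\right) 28 \cdot 29 = \left(- \frac{658}{3}\right) 29 = - \frac{19082}{3}$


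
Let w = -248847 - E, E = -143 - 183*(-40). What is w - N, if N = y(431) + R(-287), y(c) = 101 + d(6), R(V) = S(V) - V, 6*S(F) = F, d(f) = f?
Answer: -1538221/6 ≈ -2.5637e+5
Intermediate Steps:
E = 7177 (E = -143 + 7320 = 7177)
w = -256024 (w = -248847 - 1*7177 = -248847 - 7177 = -256024)
S(F) = F/6
R(V) = -5*V/6 (R(V) = V/6 - V = -5*V/6)
y(c) = 107 (y(c) = 101 + 6 = 107)
N = 2077/6 (N = 107 - ⅚*(-287) = 107 + 1435/6 = 2077/6 ≈ 346.17)
w - N = -256024 - 1*2077/6 = -256024 - 2077/6 = -1538221/6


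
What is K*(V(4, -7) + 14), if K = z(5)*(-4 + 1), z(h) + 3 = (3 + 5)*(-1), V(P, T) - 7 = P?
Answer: 825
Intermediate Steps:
V(P, T) = 7 + P
z(h) = -11 (z(h) = -3 + (3 + 5)*(-1) = -3 + 8*(-1) = -3 - 8 = -11)
K = 33 (K = -11*(-4 + 1) = -11*(-3) = 33)
K*(V(4, -7) + 14) = 33*((7 + 4) + 14) = 33*(11 + 14) = 33*25 = 825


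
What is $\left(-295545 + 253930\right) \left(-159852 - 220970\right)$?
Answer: $15847907530$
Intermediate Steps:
$\left(-295545 + 253930\right) \left(-159852 - 220970\right) = - 41615 \left(-159852 - 220970\right) = \left(-41615\right) \left(-380822\right) = 15847907530$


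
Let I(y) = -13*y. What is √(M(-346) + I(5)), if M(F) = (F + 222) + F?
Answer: I*√535 ≈ 23.13*I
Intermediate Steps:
M(F) = 222 + 2*F (M(F) = (222 + F) + F = 222 + 2*F)
√(M(-346) + I(5)) = √((222 + 2*(-346)) - 13*5) = √((222 - 692) - 65) = √(-470 - 65) = √(-535) = I*√535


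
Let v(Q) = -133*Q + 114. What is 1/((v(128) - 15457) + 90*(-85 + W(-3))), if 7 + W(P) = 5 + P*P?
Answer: -1/39387 ≈ -2.5389e-5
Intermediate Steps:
W(P) = -2 + P² (W(P) = -7 + (5 + P*P) = -7 + (5 + P²) = -2 + P²)
v(Q) = 114 - 133*Q
1/((v(128) - 15457) + 90*(-85 + W(-3))) = 1/(((114 - 133*128) - 15457) + 90*(-85 + (-2 + (-3)²))) = 1/(((114 - 17024) - 15457) + 90*(-85 + (-2 + 9))) = 1/((-16910 - 15457) + 90*(-85 + 7)) = 1/(-32367 + 90*(-78)) = 1/(-32367 - 7020) = 1/(-39387) = -1/39387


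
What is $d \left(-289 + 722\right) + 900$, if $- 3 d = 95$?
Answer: $- \frac{38435}{3} \approx -12812.0$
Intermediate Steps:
$d = - \frac{95}{3}$ ($d = \left(- \frac{1}{3}\right) 95 = - \frac{95}{3} \approx -31.667$)
$d \left(-289 + 722\right) + 900 = - \frac{95 \left(-289 + 722\right)}{3} + 900 = \left(- \frac{95}{3}\right) 433 + 900 = - \frac{41135}{3} + 900 = - \frac{38435}{3}$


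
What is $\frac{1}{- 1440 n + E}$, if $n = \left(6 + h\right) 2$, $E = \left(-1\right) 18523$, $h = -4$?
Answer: $- \frac{1}{24283} \approx -4.1181 \cdot 10^{-5}$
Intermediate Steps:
$E = -18523$
$n = 4$ ($n = \left(6 - 4\right) 2 = 2 \cdot 2 = 4$)
$\frac{1}{- 1440 n + E} = \frac{1}{\left(-1440\right) 4 - 18523} = \frac{1}{-5760 - 18523} = \frac{1}{-24283} = - \frac{1}{24283}$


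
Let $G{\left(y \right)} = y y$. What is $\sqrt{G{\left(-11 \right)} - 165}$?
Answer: $2 i \sqrt{11} \approx 6.6332 i$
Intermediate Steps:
$G{\left(y \right)} = y^{2}$
$\sqrt{G{\left(-11 \right)} - 165} = \sqrt{\left(-11\right)^{2} - 165} = \sqrt{121 - 165} = \sqrt{-44} = 2 i \sqrt{11}$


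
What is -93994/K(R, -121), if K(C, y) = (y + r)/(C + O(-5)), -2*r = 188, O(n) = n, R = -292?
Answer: -27916218/215 ≈ -1.2984e+5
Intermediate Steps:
r = -94 (r = -1/2*188 = -94)
K(C, y) = (-94 + y)/(-5 + C) (K(C, y) = (y - 94)/(C - 5) = (-94 + y)/(-5 + C))
-93994/K(R, -121) = -93994*(-5 - 292)/(-94 - 121) = -93994/(-215/(-297)) = -93994/((-1/297*(-215))) = -93994/215/297 = -93994*297/215 = -27916218/215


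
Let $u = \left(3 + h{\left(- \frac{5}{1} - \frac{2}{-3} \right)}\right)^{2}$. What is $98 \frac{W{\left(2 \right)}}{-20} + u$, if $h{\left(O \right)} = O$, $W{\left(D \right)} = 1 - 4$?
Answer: $\frac{1483}{90} \approx 16.478$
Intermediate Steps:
$W{\left(D \right)} = -3$
$u = \frac{16}{9}$ ($u = \left(3 - \left(5 - \frac{2}{3}\right)\right)^{2} = \left(3 - \frac{13}{3}\right)^{2} = \left(- \frac{4}{3}\right)^{2} = \frac{16}{9} \approx 1.7778$)
$98 \frac{W{\left(2 \right)}}{-20} + u = 98 \left(- \frac{3}{-20}\right) + \frac{16}{9} = 98 \left(\left(-3\right) \left(- \frac{1}{20}\right)\right) + \frac{16}{9} = 98 \cdot \frac{3}{20} + \frac{16}{9} = \frac{147}{10} + \frac{16}{9} = \frac{1483}{90}$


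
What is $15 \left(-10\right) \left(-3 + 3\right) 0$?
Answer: $0$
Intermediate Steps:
$15 \left(-10\right) \left(-3 + 3\right) 0 = - 150 \cdot 0 \cdot 0 = \left(-150\right) 0 = 0$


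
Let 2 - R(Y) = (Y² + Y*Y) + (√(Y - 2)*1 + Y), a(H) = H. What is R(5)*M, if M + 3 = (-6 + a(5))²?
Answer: 106 + 2*√3 ≈ 109.46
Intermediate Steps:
R(Y) = 2 - Y - √(-2 + Y) - 2*Y² (R(Y) = 2 - ((Y² + Y*Y) + (√(Y - 2)*1 + Y)) = 2 - ((Y² + Y²) + (√(-2 + Y)*1 + Y)) = 2 - (2*Y² + (√(-2 + Y) + Y)) = 2 - (2*Y² + (Y + √(-2 + Y))) = 2 - (Y + √(-2 + Y) + 2*Y²) = 2 + (-Y - √(-2 + Y) - 2*Y²) = 2 - Y - √(-2 + Y) - 2*Y²)
M = -2 (M = -3 + (-6 + 5)² = -3 + (-1)² = -3 + 1 = -2)
R(5)*M = (2 - 1*5 - √(-2 + 5) - 2*5²)*(-2) = (2 - 5 - √3 - 2*25)*(-2) = (2 - 5 - √3 - 50)*(-2) = (-53 - √3)*(-2) = 106 + 2*√3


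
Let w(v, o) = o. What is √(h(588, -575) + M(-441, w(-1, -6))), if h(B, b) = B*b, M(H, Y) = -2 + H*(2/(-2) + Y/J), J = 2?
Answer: I*√336338 ≈ 579.95*I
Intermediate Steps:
M(H, Y) = -2 + H*(-1 + Y/2) (M(H, Y) = -2 + H*(2/(-2) + Y/2) = -2 + H*(2*(-½) + Y*(½)) = -2 + H*(-1 + Y/2))
√(h(588, -575) + M(-441, w(-1, -6))) = √(588*(-575) + (-2 - 1*(-441) + (½)*(-441)*(-6))) = √(-338100 + (-2 + 441 + 1323)) = √(-338100 + 1762) = √(-336338) = I*√336338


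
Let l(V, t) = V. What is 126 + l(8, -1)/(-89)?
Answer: 11206/89 ≈ 125.91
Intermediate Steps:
126 + l(8, -1)/(-89) = 126 + 8/(-89) = 126 - 1/89*8 = 126 - 8/89 = 11206/89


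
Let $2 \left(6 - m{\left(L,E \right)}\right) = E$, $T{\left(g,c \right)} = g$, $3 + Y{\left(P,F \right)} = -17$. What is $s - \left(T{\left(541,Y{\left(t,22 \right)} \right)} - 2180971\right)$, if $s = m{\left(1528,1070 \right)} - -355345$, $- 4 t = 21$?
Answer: $2535246$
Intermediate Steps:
$t = - \frac{21}{4}$ ($t = \left(- \frac{1}{4}\right) 21 = - \frac{21}{4} \approx -5.25$)
$Y{\left(P,F \right)} = -20$ ($Y{\left(P,F \right)} = -3 - 17 = -20$)
$m{\left(L,E \right)} = 6 - \frac{E}{2}$
$s = 354816$ ($s = \left(6 - 535\right) - -355345 = \left(6 - 535\right) + 355345 = -529 + 355345 = 354816$)
$s - \left(T{\left(541,Y{\left(t,22 \right)} \right)} - 2180971\right) = 354816 - \left(541 - 2180971\right) = 354816 - -2180430 = 354816 + 2180430 = 2535246$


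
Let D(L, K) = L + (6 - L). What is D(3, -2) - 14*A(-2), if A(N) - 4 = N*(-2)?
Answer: -106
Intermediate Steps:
A(N) = 4 - 2*N (A(N) = 4 + N*(-2) = 4 - 2*N)
D(L, K) = 6
D(3, -2) - 14*A(-2) = 6 - 14*(4 - 2*(-2)) = 6 - 14*(4 + 4) = 6 - 14*8 = 6 - 112 = -106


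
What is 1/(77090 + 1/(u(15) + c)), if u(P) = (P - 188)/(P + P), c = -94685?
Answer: 2840723/218991336040 ≈ 1.2972e-5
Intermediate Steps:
u(P) = (-188 + P)/(2*P) (u(P) = (-188 + P)/((2*P)) = (-188 + P)*(1/(2*P)) = (-188 + P)/(2*P))
1/(77090 + 1/(u(15) + c)) = 1/(77090 + 1/((½)*(-188 + 15)/15 - 94685)) = 1/(77090 + 1/((½)*(1/15)*(-173) - 94685)) = 1/(77090 + 1/(-173/30 - 94685)) = 1/(77090 + 1/(-2840723/30)) = 1/(77090 - 30/2840723) = 1/(218991336040/2840723) = 2840723/218991336040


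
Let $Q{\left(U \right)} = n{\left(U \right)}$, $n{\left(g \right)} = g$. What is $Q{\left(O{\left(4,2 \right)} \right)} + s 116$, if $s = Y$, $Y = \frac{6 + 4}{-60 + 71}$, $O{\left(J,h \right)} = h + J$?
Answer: $\frac{1226}{11} \approx 111.45$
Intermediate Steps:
$O{\left(J,h \right)} = J + h$
$Y = \frac{10}{11} \approx 0.90909$
$s = \frac{10}{11} \approx 0.90909$
$Q{\left(U \right)} = U$
$Q{\left(O{\left(4,2 \right)} \right)} + s 116 = \left(4 + 2\right) + \frac{10}{11} \cdot 116 = 6 + \frac{1160}{11} = \frac{1226}{11}$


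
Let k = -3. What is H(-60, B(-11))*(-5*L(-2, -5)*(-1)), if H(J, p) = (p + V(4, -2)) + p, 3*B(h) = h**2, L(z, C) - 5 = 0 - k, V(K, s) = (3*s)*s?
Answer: 11120/3 ≈ 3706.7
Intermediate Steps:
V(K, s) = 3*s**2
L(z, C) = 8 (L(z, C) = 5 + (0 - 1*(-3)) = 5 + (0 + 3) = 5 + 3 = 8)
B(h) = h**2/3
H(J, p) = 12 + 2*p (H(J, p) = (p + 3*(-2)**2) + p = (p + 3*4) + p = (p + 12) + p = (12 + p) + p = 12 + 2*p)
H(-60, B(-11))*(-5*L(-2, -5)*(-1)) = (12 + 2*((1/3)*(-11)**2))*(-5*8*(-1)) = (12 + 2*((1/3)*121))*(-40*(-1)) = (12 + 2*(121/3))*40 = (12 + 242/3)*40 = (278/3)*40 = 11120/3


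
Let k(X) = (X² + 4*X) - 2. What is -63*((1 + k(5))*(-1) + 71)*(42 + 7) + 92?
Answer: -83257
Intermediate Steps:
k(X) = -2 + X² + 4*X
-63*((1 + k(5))*(-1) + 71)*(42 + 7) + 92 = -63*((1 + (-2 + 5² + 4*5))*(-1) + 71)*(42 + 7) + 92 = -63*((1 + (-2 + 25 + 20))*(-1) + 71)*49 + 92 = -63*((1 + 43)*(-1) + 71)*49 + 92 = -63*(44*(-1) + 71)*49 + 92 = -63*(-44 + 71)*49 + 92 = -1701*49 + 92 = -63*1323 + 92 = -83349 + 92 = -83257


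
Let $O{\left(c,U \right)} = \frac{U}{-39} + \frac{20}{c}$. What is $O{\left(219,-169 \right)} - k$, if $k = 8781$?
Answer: $- \frac{640690}{73} \approx -8776.6$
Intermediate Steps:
$O{\left(c,U \right)} = \frac{20}{c} - \frac{U}{39}$ ($O{\left(c,U \right)} = U \left(- \frac{1}{39}\right) + \frac{20}{c} = - \frac{U}{39} + \frac{20}{c} = \frac{20}{c} - \frac{U}{39}$)
$O{\left(219,-169 \right)} - k = \left(\frac{20}{219} - - \frac{13}{3}\right) - 8781 = \left(20 \cdot \frac{1}{219} + \frac{13}{3}\right) - 8781 = \left(\frac{20}{219} + \frac{13}{3}\right) - 8781 = \frac{323}{73} - 8781 = - \frac{640690}{73}$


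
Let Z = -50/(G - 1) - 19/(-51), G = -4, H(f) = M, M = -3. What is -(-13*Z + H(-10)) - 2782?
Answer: -134852/51 ≈ -2644.2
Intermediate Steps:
H(f) = -3
Z = 529/51 (Z = -50/(-4 - 1) - 19/(-51) = -50/(-5) - 19*(-1/51) = -50*(-⅕) + 19/51 = 10 + 19/51 = 529/51 ≈ 10.373)
-(-13*Z + H(-10)) - 2782 = -(-13*529/51 - 3) - 2782 = -(-6877/51 - 3) - 2782 = -1*(-7030/51) - 2782 = 7030/51 - 2782 = -134852/51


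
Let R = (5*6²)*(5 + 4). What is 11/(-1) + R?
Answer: 1609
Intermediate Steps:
R = 1620 (R = (5*36)*9 = 180*9 = 1620)
11/(-1) + R = 11/(-1) + 1620 = 11*(-1) + 1620 = -11 + 1620 = 1609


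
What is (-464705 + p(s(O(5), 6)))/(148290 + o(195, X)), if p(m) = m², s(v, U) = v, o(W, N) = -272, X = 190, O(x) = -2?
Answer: -464701/148018 ≈ -3.1395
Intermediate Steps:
(-464705 + p(s(O(5), 6)))/(148290 + o(195, X)) = (-464705 + (-2)²)/(148290 - 272) = (-464705 + 4)/148018 = -464701*1/148018 = -464701/148018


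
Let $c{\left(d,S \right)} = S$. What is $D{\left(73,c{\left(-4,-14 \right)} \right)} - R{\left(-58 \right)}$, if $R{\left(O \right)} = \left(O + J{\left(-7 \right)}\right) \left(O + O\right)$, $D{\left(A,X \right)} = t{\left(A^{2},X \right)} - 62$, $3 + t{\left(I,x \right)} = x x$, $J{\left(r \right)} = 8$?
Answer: $-5669$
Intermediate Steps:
$t{\left(I,x \right)} = -3 + x^{2}$ ($t{\left(I,x \right)} = -3 + x x = -3 + x^{2}$)
$D{\left(A,X \right)} = -65 + X^{2}$ ($D{\left(A,X \right)} = \left(-3 + X^{2}\right) - 62 = -65 + X^{2}$)
$R{\left(O \right)} = 2 O \left(8 + O\right)$ ($R{\left(O \right)} = \left(O + 8\right) \left(O + O\right) = \left(8 + O\right) 2 O = 2 O \left(8 + O\right)$)
$D{\left(73,c{\left(-4,-14 \right)} \right)} - R{\left(-58 \right)} = \left(-65 + \left(-14\right)^{2}\right) - 2 \left(-58\right) \left(8 - 58\right) = \left(-65 + 196\right) - 2 \left(-58\right) \left(-50\right) = 131 - 5800 = -5669$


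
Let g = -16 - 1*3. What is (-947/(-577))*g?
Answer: -17993/577 ≈ -31.184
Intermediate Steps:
g = -19 (g = -16 - 3 = -19)
(-947/(-577))*g = -947/(-577)*(-19) = -947*(-1/577)*(-19) = (947/577)*(-19) = -17993/577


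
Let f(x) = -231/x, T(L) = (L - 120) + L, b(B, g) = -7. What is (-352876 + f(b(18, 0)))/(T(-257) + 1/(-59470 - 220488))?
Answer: 98781220594/177493373 ≈ 556.54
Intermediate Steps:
T(L) = -120 + 2*L (T(L) = (-120 + L) + L = -120 + 2*L)
(-352876 + f(b(18, 0)))/(T(-257) + 1/(-59470 - 220488)) = (-352876 - 231/(-7))/((-120 + 2*(-257)) + 1/(-59470 - 220488)) = (-352876 - 231*(-⅐))/((-120 - 514) + 1/(-279958)) = (-352876 + 33)/(-634 - 1/279958) = -352843/(-177493373/279958) = -352843*(-279958/177493373) = 98781220594/177493373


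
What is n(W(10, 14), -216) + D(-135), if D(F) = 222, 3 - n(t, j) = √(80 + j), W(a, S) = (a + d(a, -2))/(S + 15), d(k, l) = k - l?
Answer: 225 - 2*I*√34 ≈ 225.0 - 11.662*I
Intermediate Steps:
W(a, S) = (2 + 2*a)/(15 + S) (W(a, S) = (a + (a - 1*(-2)))/(S + 15) = (a + (a + 2))/(15 + S) = (a + (2 + a))/(15 + S) = (2 + 2*a)/(15 + S))
n(t, j) = 3 - √(80 + j)
n(W(10, 14), -216) + D(-135) = (3 - √(80 - 216)) + 222 = (3 - √(-136)) + 222 = (3 - 2*I*√34) + 222 = 225 - 2*I*√34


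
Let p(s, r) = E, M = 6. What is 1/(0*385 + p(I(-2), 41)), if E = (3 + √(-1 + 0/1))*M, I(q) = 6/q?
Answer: 1/20 - I/60 ≈ 0.05 - 0.016667*I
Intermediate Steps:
E = 18 + 6*I (E = (3 + √(-1 + 0/1))*6 = (3 + √(-1 + 0*1))*6 = (3 + √(-1 + 0))*6 = (3 + √(-1))*6 = (3 + I)*6 = 18 + 6*I ≈ 18.0 + 6.0*I)
p(s, r) = 18 + 6*I
1/(0*385 + p(I(-2), 41)) = 1/(0*385 + (18 + 6*I)) = 1/(0 + (18 + 6*I)) = 1/(18 + 6*I) = (18 - 6*I)/360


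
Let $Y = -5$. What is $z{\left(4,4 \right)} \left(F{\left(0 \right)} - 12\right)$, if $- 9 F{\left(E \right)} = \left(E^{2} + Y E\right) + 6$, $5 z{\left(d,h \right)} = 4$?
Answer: $- \frac{152}{15} \approx -10.133$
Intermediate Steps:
$z{\left(d,h \right)} = \frac{4}{5}$ ($z{\left(d,h \right)} = \frac{1}{5} \cdot 4 = \frac{4}{5}$)
$F{\left(E \right)} = - \frac{2}{3} - \frac{E^{2}}{9} + \frac{5 E}{9}$ ($F{\left(E \right)} = - \frac{\left(E^{2} - 5 E\right) + 6}{9} = - \frac{6 + E^{2} - 5 E}{9} = - \frac{2}{3} - \frac{E^{2}}{9} + \frac{5 E}{9}$)
$z{\left(4,4 \right)} \left(F{\left(0 \right)} - 12\right) = \frac{4 \left(\left(- \frac{2}{3} - \frac{0^{2}}{9} + \frac{5}{9} \cdot 0\right) - 12\right)}{5} = \frac{4 \left(\left(- \frac{2}{3} - 0 + 0\right) - 12\right)}{5} = \frac{4 \left(\left(- \frac{2}{3} + 0 + 0\right) - 12\right)}{5} = \frac{4 \left(- \frac{2}{3} - 12\right)}{5} = \frac{4}{5} \left(- \frac{38}{3}\right) = - \frac{152}{15}$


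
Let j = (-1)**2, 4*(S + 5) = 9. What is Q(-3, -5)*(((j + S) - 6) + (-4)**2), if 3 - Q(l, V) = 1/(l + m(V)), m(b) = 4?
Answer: 33/2 ≈ 16.500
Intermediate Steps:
Q(l, V) = 3 - 1/(4 + l) (Q(l, V) = 3 - 1/(l + 4) = 3 - 1/(4 + l))
S = -11/4 (S = -5 + (1/4)*9 = -5 + 9/4 = -11/4 ≈ -2.7500)
j = 1
Q(-3, -5)*(((j + S) - 6) + (-4)**2) = ((11 + 3*(-3))/(4 - 3))*(((1 - 11/4) - 6) + (-4)**2) = ((11 - 9)/1)*((-7/4 - 6) + 16) = (1*2)*(-31/4 + 16) = 2*(33/4) = 33/2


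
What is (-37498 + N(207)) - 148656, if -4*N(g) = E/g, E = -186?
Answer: -25689221/138 ≈ -1.8615e+5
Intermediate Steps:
N(g) = 93/(2*g) (N(g) = -(-93)/(2*g) = 93/(2*g))
(-37498 + N(207)) - 148656 = (-37498 + (93/2)/207) - 148656 = (-37498 + (93/2)*(1/207)) - 148656 = (-37498 + 31/138) - 148656 = -5174693/138 - 148656 = -25689221/138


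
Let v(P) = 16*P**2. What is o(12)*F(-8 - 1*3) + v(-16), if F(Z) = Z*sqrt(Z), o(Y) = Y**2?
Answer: 4096 - 1584*I*sqrt(11) ≈ 4096.0 - 5253.5*I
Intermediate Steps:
F(Z) = Z**(3/2)
o(12)*F(-8 - 1*3) + v(-16) = 12**2*(-8 - 1*3)**(3/2) + 16*(-16)**2 = 144*(-8 - 3)**(3/2) + 16*256 = 144*(-11)**(3/2) + 4096 = 144*(-11*I*sqrt(11)) + 4096 = -1584*I*sqrt(11) + 4096 = 4096 - 1584*I*sqrt(11)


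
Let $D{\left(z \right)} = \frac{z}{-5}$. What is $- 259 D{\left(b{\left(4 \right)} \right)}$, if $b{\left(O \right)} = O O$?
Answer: $\frac{4144}{5} \approx 828.8$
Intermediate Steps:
$b{\left(O \right)} = O^{2}$
$D{\left(z \right)} = - \frac{z}{5}$ ($D{\left(z \right)} = z \left(- \frac{1}{5}\right) = - \frac{z}{5}$)
$- 259 D{\left(b{\left(4 \right)} \right)} = - 259 \left(- \frac{4^{2}}{5}\right) = - 259 \left(\left(- \frac{1}{5}\right) 16\right) = \left(-259\right) \left(- \frac{16}{5}\right) = \frac{4144}{5}$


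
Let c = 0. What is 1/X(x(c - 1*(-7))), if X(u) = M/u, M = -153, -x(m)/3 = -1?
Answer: -1/51 ≈ -0.019608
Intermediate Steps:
x(m) = 3 (x(m) = -3*(-1) = 3)
X(u) = -153/u
1/X(x(c - 1*(-7))) = 1/(-153/3) = 1/(-153*1/3) = 1/(-51) = -1/51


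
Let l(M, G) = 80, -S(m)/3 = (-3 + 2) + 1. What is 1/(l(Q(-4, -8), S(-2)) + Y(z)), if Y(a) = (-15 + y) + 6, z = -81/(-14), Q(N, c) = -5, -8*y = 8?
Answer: 1/70 ≈ 0.014286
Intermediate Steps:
y = -1 (y = -⅛*8 = -1)
S(m) = 0 (S(m) = -3*((-3 + 2) + 1) = -3*(-1 + 1) = -3*0 = 0)
z = 81/14 (z = -81*(-1/14) = 81/14 ≈ 5.7857)
Y(a) = -10 (Y(a) = (-15 - 1) + 6 = -16 + 6 = -10)
1/(l(Q(-4, -8), S(-2)) + Y(z)) = 1/(80 - 10) = 1/70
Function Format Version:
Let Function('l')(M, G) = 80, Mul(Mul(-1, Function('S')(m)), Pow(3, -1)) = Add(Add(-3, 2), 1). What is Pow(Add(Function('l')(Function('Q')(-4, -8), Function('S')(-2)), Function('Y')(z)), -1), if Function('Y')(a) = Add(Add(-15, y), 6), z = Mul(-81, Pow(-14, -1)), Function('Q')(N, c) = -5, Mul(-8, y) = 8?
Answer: Rational(1, 70) ≈ 0.014286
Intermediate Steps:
y = -1 (y = Mul(Rational(-1, 8), 8) = -1)
Function('S')(m) = 0 (Function('S')(m) = Mul(-3, Add(Add(-3, 2), 1)) = Mul(-3, Add(-1, 1)) = Mul(-3, 0) = 0)
z = Rational(81, 14) (z = Mul(-81, Rational(-1, 14)) = Rational(81, 14) ≈ 5.7857)
Function('Y')(a) = -10 (Function('Y')(a) = Add(Add(-15, -1), 6) = Add(-16, 6) = -10)
Pow(Add(Function('l')(Function('Q')(-4, -8), Function('S')(-2)), Function('Y')(z)), -1) = Pow(Add(80, -10), -1) = Pow(70, -1) = Rational(1, 70)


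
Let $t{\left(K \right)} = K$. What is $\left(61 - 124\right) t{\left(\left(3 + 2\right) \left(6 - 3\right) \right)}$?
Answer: $-945$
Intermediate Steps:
$\left(61 - 124\right) t{\left(\left(3 + 2\right) \left(6 - 3\right) \right)} = \left(61 - 124\right) \left(3 + 2\right) \left(6 - 3\right) = - 63 \cdot 5 \cdot 3 = \left(-63\right) 15 = -945$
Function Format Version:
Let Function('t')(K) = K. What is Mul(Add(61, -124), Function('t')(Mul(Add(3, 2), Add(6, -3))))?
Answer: -945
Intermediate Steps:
Mul(Add(61, -124), Function('t')(Mul(Add(3, 2), Add(6, -3)))) = Mul(Add(61, -124), Mul(Add(3, 2), Add(6, -3))) = Mul(-63, Mul(5, 3)) = Mul(-63, 15) = -945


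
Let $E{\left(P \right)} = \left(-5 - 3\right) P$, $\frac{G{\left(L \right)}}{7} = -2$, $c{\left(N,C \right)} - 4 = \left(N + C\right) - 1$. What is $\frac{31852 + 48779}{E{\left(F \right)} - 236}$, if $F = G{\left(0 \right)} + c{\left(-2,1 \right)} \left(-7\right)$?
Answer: $- \frac{26877}{4} \approx -6719.3$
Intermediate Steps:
$c{\left(N,C \right)} = 3 + C + N$ ($c{\left(N,C \right)} = 4 - \left(1 - C - N\right) = 4 + \left(-1 + C + N\right) = 3 + C + N$)
$G{\left(L \right)} = -14$ ($G{\left(L \right)} = 7 \left(-2\right) = -14$)
$F = -28$ ($F = -14 + \left(3 + 1 - 2\right) \left(-7\right) = -14 + 2 \left(-7\right) = -14 - 14 = -28$)
$E{\left(P \right)} = - 8 P$
$\frac{31852 + 48779}{E{\left(F \right)} - 236} = \frac{31852 + 48779}{\left(-8\right) \left(-28\right) - 236} = \frac{80631}{224 - 236} = \frac{80631}{-12} = 80631 \left(- \frac{1}{12}\right) = - \frac{26877}{4}$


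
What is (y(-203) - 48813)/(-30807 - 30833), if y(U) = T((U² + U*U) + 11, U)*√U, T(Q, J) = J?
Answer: 48813/61640 + 203*I*√203/61640 ≈ 0.7919 + 0.046923*I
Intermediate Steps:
y(U) = U^(3/2) (y(U) = U*√U = U^(3/2))
(y(-203) - 48813)/(-30807 - 30833) = ((-203)^(3/2) - 48813)/(-30807 - 30833) = (-203*I*√203 - 48813)/(-61640) = (-48813 - 203*I*√203)*(-1/61640) = 48813/61640 + 203*I*√203/61640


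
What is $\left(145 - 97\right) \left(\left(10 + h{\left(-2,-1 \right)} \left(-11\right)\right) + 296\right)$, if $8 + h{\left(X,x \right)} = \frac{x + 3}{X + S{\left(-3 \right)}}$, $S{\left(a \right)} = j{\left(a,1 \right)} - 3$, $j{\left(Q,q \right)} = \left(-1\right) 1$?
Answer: $19088$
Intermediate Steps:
$j{\left(Q,q \right)} = -1$
$S{\left(a \right)} = -4$ ($S{\left(a \right)} = -1 - 3 = -4$)
$h{\left(X,x \right)} = -8 + \frac{3 + x}{-4 + X}$ ($h{\left(X,x \right)} = -8 + \frac{x + 3}{X - 4} = -8 + \frac{3 + x}{-4 + X}$)
$\left(145 - 97\right) \left(\left(10 + h{\left(-2,-1 \right)} \left(-11\right)\right) + 296\right) = \left(145 - 97\right) \left(\left(10 + \frac{35 - 1 - -16}{-4 - 2} \left(-11\right)\right) + 296\right) = 48 \left(\left(10 + \frac{35 - 1 + 16}{-6} \left(-11\right)\right) + 296\right) = 48 \left(\left(10 + \left(- \frac{1}{6}\right) 50 \left(-11\right)\right) + 296\right) = 48 \left(\left(10 - - \frac{275}{3}\right) + 296\right) = 48 \left(\left(10 + \frac{275}{3}\right) + 296\right) = 48 \left(\frac{305}{3} + 296\right) = 48 \cdot \frac{1193}{3} = 19088$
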